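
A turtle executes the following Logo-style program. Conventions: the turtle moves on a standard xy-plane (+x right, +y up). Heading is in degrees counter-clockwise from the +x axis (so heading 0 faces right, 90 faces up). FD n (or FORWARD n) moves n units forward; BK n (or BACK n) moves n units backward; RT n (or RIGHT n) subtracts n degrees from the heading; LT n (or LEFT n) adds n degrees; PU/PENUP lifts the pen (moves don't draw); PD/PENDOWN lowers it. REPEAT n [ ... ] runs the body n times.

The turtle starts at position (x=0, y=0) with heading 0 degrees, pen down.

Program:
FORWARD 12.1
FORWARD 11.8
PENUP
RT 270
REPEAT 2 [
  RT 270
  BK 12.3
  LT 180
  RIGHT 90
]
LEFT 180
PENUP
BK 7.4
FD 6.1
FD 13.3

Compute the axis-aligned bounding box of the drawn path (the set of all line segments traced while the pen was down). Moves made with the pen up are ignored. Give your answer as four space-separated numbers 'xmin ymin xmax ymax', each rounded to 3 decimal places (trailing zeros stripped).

Executing turtle program step by step:
Start: pos=(0,0), heading=0, pen down
FD 12.1: (0,0) -> (12.1,0) [heading=0, draw]
FD 11.8: (12.1,0) -> (23.9,0) [heading=0, draw]
PU: pen up
RT 270: heading 0 -> 90
REPEAT 2 [
  -- iteration 1/2 --
  RT 270: heading 90 -> 180
  BK 12.3: (23.9,0) -> (36.2,0) [heading=180, move]
  LT 180: heading 180 -> 0
  RT 90: heading 0 -> 270
  -- iteration 2/2 --
  RT 270: heading 270 -> 0
  BK 12.3: (36.2,0) -> (23.9,0) [heading=0, move]
  LT 180: heading 0 -> 180
  RT 90: heading 180 -> 90
]
LT 180: heading 90 -> 270
PU: pen up
BK 7.4: (23.9,0) -> (23.9,7.4) [heading=270, move]
FD 6.1: (23.9,7.4) -> (23.9,1.3) [heading=270, move]
FD 13.3: (23.9,1.3) -> (23.9,-12) [heading=270, move]
Final: pos=(23.9,-12), heading=270, 2 segment(s) drawn

Segment endpoints: x in {0, 12.1, 23.9}, y in {0}
xmin=0, ymin=0, xmax=23.9, ymax=0

Answer: 0 0 23.9 0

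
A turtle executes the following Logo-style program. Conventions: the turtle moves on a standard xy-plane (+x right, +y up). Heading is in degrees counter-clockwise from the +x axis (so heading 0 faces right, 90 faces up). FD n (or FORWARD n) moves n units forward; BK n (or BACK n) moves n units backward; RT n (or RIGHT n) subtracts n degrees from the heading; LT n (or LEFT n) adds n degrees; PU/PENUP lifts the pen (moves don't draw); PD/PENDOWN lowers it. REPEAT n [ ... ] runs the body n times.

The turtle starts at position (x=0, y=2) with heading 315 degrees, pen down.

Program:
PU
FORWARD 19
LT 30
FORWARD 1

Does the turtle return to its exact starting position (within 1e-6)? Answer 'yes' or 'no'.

Answer: no

Derivation:
Executing turtle program step by step:
Start: pos=(0,2), heading=315, pen down
PU: pen up
FD 19: (0,2) -> (13.435,-11.435) [heading=315, move]
LT 30: heading 315 -> 345
FD 1: (13.435,-11.435) -> (14.401,-11.694) [heading=345, move]
Final: pos=(14.401,-11.694), heading=345, 0 segment(s) drawn

Start position: (0, 2)
Final position: (14.401, -11.694)
Distance = 19.872; >= 1e-6 -> NOT closed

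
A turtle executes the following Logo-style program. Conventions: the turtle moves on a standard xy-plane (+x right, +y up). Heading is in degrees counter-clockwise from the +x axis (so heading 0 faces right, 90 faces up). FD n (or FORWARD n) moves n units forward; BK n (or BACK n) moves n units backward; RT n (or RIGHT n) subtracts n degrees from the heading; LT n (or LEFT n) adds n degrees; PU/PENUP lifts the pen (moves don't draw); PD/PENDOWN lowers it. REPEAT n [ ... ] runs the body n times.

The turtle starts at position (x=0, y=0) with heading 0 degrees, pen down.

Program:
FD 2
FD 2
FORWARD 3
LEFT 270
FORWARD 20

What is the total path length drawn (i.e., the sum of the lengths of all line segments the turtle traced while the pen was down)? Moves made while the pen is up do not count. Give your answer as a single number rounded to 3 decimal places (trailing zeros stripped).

Answer: 27

Derivation:
Executing turtle program step by step:
Start: pos=(0,0), heading=0, pen down
FD 2: (0,0) -> (2,0) [heading=0, draw]
FD 2: (2,0) -> (4,0) [heading=0, draw]
FD 3: (4,0) -> (7,0) [heading=0, draw]
LT 270: heading 0 -> 270
FD 20: (7,0) -> (7,-20) [heading=270, draw]
Final: pos=(7,-20), heading=270, 4 segment(s) drawn

Segment lengths:
  seg 1: (0,0) -> (2,0), length = 2
  seg 2: (2,0) -> (4,0), length = 2
  seg 3: (4,0) -> (7,0), length = 3
  seg 4: (7,0) -> (7,-20), length = 20
Total = 27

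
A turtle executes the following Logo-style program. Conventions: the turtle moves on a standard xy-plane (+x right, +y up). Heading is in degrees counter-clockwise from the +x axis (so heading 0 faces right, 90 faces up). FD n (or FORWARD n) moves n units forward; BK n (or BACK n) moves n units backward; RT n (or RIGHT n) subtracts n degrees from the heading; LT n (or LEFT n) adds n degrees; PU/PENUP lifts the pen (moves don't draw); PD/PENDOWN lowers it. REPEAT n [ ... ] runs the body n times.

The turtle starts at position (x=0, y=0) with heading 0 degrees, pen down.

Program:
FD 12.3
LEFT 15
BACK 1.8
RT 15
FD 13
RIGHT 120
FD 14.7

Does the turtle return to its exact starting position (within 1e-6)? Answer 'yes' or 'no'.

Answer: no

Derivation:
Executing turtle program step by step:
Start: pos=(0,0), heading=0, pen down
FD 12.3: (0,0) -> (12.3,0) [heading=0, draw]
LT 15: heading 0 -> 15
BK 1.8: (12.3,0) -> (10.561,-0.466) [heading=15, draw]
RT 15: heading 15 -> 0
FD 13: (10.561,-0.466) -> (23.561,-0.466) [heading=0, draw]
RT 120: heading 0 -> 240
FD 14.7: (23.561,-0.466) -> (16.211,-13.196) [heading=240, draw]
Final: pos=(16.211,-13.196), heading=240, 4 segment(s) drawn

Start position: (0, 0)
Final position: (16.211, -13.196)
Distance = 20.903; >= 1e-6 -> NOT closed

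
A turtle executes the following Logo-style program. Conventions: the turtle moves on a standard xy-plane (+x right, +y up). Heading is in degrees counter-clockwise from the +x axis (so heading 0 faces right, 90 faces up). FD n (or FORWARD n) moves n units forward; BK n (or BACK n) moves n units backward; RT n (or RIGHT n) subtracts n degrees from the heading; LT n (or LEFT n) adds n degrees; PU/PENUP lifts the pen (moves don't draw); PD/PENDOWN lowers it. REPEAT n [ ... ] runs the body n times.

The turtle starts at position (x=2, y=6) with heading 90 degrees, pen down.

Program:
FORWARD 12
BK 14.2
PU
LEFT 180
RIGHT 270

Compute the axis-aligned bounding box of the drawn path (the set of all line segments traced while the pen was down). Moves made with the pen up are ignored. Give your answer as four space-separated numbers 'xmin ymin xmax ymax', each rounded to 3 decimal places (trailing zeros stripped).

Answer: 2 3.8 2 18

Derivation:
Executing turtle program step by step:
Start: pos=(2,6), heading=90, pen down
FD 12: (2,6) -> (2,18) [heading=90, draw]
BK 14.2: (2,18) -> (2,3.8) [heading=90, draw]
PU: pen up
LT 180: heading 90 -> 270
RT 270: heading 270 -> 0
Final: pos=(2,3.8), heading=0, 2 segment(s) drawn

Segment endpoints: x in {2, 2}, y in {3.8, 6, 18}
xmin=2, ymin=3.8, xmax=2, ymax=18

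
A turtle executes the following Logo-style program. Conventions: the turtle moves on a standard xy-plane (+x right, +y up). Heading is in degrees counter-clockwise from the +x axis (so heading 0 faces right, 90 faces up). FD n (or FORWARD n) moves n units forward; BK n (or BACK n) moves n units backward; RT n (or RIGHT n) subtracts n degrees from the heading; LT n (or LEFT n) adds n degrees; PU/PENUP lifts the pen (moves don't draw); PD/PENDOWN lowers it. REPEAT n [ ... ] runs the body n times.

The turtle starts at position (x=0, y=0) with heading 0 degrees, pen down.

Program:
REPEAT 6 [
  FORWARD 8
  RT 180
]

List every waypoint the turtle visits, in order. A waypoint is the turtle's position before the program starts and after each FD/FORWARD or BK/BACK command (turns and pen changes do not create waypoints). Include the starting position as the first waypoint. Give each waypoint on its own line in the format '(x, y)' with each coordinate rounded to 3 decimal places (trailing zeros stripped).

Executing turtle program step by step:
Start: pos=(0,0), heading=0, pen down
REPEAT 6 [
  -- iteration 1/6 --
  FD 8: (0,0) -> (8,0) [heading=0, draw]
  RT 180: heading 0 -> 180
  -- iteration 2/6 --
  FD 8: (8,0) -> (0,0) [heading=180, draw]
  RT 180: heading 180 -> 0
  -- iteration 3/6 --
  FD 8: (0,0) -> (8,0) [heading=0, draw]
  RT 180: heading 0 -> 180
  -- iteration 4/6 --
  FD 8: (8,0) -> (0,0) [heading=180, draw]
  RT 180: heading 180 -> 0
  -- iteration 5/6 --
  FD 8: (0,0) -> (8,0) [heading=0, draw]
  RT 180: heading 0 -> 180
  -- iteration 6/6 --
  FD 8: (8,0) -> (0,0) [heading=180, draw]
  RT 180: heading 180 -> 0
]
Final: pos=(0,0), heading=0, 6 segment(s) drawn
Waypoints (7 total):
(0, 0)
(8, 0)
(0, 0)
(8, 0)
(0, 0)
(8, 0)
(0, 0)

Answer: (0, 0)
(8, 0)
(0, 0)
(8, 0)
(0, 0)
(8, 0)
(0, 0)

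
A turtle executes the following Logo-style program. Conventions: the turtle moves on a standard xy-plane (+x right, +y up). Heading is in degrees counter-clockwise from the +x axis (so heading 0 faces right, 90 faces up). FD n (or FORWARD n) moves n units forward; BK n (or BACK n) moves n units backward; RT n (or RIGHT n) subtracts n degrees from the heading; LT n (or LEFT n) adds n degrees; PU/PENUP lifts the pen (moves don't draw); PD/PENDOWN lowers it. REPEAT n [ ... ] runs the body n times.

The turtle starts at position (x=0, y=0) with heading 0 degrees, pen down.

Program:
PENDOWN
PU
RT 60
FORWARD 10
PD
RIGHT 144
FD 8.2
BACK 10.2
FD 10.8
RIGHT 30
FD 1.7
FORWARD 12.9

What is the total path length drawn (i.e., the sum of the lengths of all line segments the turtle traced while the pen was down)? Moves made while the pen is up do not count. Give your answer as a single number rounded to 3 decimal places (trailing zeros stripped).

Executing turtle program step by step:
Start: pos=(0,0), heading=0, pen down
PD: pen down
PU: pen up
RT 60: heading 0 -> 300
FD 10: (0,0) -> (5,-8.66) [heading=300, move]
PD: pen down
RT 144: heading 300 -> 156
FD 8.2: (5,-8.66) -> (-2.491,-5.325) [heading=156, draw]
BK 10.2: (-2.491,-5.325) -> (6.827,-9.474) [heading=156, draw]
FD 10.8: (6.827,-9.474) -> (-3.039,-5.081) [heading=156, draw]
RT 30: heading 156 -> 126
FD 1.7: (-3.039,-5.081) -> (-4.038,-3.706) [heading=126, draw]
FD 12.9: (-4.038,-3.706) -> (-11.621,6.731) [heading=126, draw]
Final: pos=(-11.621,6.731), heading=126, 5 segment(s) drawn

Segment lengths:
  seg 1: (5,-8.66) -> (-2.491,-5.325), length = 8.2
  seg 2: (-2.491,-5.325) -> (6.827,-9.474), length = 10.2
  seg 3: (6.827,-9.474) -> (-3.039,-5.081), length = 10.8
  seg 4: (-3.039,-5.081) -> (-4.038,-3.706), length = 1.7
  seg 5: (-4.038,-3.706) -> (-11.621,6.731), length = 12.9
Total = 43.8

Answer: 43.8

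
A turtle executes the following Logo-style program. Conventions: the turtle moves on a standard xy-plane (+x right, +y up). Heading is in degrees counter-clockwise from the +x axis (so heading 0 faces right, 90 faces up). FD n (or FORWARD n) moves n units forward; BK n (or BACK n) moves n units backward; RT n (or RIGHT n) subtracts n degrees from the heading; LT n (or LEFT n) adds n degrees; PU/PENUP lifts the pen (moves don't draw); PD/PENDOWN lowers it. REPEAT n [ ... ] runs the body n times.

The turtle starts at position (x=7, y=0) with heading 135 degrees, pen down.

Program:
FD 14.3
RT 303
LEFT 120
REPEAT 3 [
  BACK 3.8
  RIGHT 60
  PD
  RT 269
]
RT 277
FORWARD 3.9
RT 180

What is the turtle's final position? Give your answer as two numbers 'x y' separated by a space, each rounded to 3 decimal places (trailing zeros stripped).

Executing turtle program step by step:
Start: pos=(7,0), heading=135, pen down
FD 14.3: (7,0) -> (-3.112,10.112) [heading=135, draw]
RT 303: heading 135 -> 192
LT 120: heading 192 -> 312
REPEAT 3 [
  -- iteration 1/3 --
  BK 3.8: (-3.112,10.112) -> (-5.654,12.936) [heading=312, draw]
  RT 60: heading 312 -> 252
  PD: pen down
  RT 269: heading 252 -> 343
  -- iteration 2/3 --
  BK 3.8: (-5.654,12.936) -> (-9.288,14.047) [heading=343, draw]
  RT 60: heading 343 -> 283
  PD: pen down
  RT 269: heading 283 -> 14
  -- iteration 3/3 --
  BK 3.8: (-9.288,14.047) -> (-12.975,13.127) [heading=14, draw]
  RT 60: heading 14 -> 314
  PD: pen down
  RT 269: heading 314 -> 45
]
RT 277: heading 45 -> 128
FD 3.9: (-12.975,13.127) -> (-15.376,16.201) [heading=128, draw]
RT 180: heading 128 -> 308
Final: pos=(-15.376,16.201), heading=308, 5 segment(s) drawn

Answer: -15.376 16.201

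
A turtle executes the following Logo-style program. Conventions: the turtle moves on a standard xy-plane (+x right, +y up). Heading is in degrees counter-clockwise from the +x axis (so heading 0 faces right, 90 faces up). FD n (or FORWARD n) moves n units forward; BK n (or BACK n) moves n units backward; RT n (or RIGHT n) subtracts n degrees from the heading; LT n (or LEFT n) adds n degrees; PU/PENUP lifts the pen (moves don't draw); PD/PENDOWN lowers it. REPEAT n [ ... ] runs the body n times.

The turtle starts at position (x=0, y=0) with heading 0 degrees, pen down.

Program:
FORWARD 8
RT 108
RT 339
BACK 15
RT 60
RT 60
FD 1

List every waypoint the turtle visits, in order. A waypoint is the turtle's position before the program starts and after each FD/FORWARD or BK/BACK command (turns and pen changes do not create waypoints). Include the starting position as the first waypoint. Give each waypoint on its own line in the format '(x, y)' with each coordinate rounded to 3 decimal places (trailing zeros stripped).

Executing turtle program step by step:
Start: pos=(0,0), heading=0, pen down
FD 8: (0,0) -> (8,0) [heading=0, draw]
RT 108: heading 0 -> 252
RT 339: heading 252 -> 273
BK 15: (8,0) -> (7.215,14.979) [heading=273, draw]
RT 60: heading 273 -> 213
RT 60: heading 213 -> 153
FD 1: (7.215,14.979) -> (6.324,15.433) [heading=153, draw]
Final: pos=(6.324,15.433), heading=153, 3 segment(s) drawn
Waypoints (4 total):
(0, 0)
(8, 0)
(7.215, 14.979)
(6.324, 15.433)

Answer: (0, 0)
(8, 0)
(7.215, 14.979)
(6.324, 15.433)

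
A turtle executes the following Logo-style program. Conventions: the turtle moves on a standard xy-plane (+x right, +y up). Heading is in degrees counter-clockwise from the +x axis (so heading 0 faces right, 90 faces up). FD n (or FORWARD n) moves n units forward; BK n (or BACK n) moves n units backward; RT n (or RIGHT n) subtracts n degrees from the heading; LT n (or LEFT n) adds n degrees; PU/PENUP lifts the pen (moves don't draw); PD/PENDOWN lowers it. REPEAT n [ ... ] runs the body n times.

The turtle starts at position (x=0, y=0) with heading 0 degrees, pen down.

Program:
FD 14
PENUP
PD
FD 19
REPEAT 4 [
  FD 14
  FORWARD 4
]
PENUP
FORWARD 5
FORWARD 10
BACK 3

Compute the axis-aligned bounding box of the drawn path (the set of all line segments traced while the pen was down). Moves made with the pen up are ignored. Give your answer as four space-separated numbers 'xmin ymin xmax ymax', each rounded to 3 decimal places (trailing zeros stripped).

Answer: 0 0 105 0

Derivation:
Executing turtle program step by step:
Start: pos=(0,0), heading=0, pen down
FD 14: (0,0) -> (14,0) [heading=0, draw]
PU: pen up
PD: pen down
FD 19: (14,0) -> (33,0) [heading=0, draw]
REPEAT 4 [
  -- iteration 1/4 --
  FD 14: (33,0) -> (47,0) [heading=0, draw]
  FD 4: (47,0) -> (51,0) [heading=0, draw]
  -- iteration 2/4 --
  FD 14: (51,0) -> (65,0) [heading=0, draw]
  FD 4: (65,0) -> (69,0) [heading=0, draw]
  -- iteration 3/4 --
  FD 14: (69,0) -> (83,0) [heading=0, draw]
  FD 4: (83,0) -> (87,0) [heading=0, draw]
  -- iteration 4/4 --
  FD 14: (87,0) -> (101,0) [heading=0, draw]
  FD 4: (101,0) -> (105,0) [heading=0, draw]
]
PU: pen up
FD 5: (105,0) -> (110,0) [heading=0, move]
FD 10: (110,0) -> (120,0) [heading=0, move]
BK 3: (120,0) -> (117,0) [heading=0, move]
Final: pos=(117,0), heading=0, 10 segment(s) drawn

Segment endpoints: x in {0, 14, 33, 47, 51, 65, 69, 83, 87, 101, 105}, y in {0}
xmin=0, ymin=0, xmax=105, ymax=0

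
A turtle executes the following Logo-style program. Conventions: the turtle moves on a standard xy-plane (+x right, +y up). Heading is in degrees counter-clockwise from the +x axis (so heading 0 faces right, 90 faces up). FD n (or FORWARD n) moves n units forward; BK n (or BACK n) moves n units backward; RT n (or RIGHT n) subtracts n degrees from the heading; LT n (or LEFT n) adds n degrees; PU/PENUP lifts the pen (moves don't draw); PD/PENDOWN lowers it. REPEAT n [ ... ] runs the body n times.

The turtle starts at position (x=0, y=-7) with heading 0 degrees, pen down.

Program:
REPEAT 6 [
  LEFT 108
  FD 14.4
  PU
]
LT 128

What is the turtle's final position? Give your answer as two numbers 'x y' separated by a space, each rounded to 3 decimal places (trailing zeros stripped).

Answer: -9.95 -10.233

Derivation:
Executing turtle program step by step:
Start: pos=(0,-7), heading=0, pen down
REPEAT 6 [
  -- iteration 1/6 --
  LT 108: heading 0 -> 108
  FD 14.4: (0,-7) -> (-4.45,6.695) [heading=108, draw]
  PU: pen up
  -- iteration 2/6 --
  LT 108: heading 108 -> 216
  FD 14.4: (-4.45,6.695) -> (-16.1,-1.769) [heading=216, move]
  PU: pen up
  -- iteration 3/6 --
  LT 108: heading 216 -> 324
  FD 14.4: (-16.1,-1.769) -> (-4.45,-10.233) [heading=324, move]
  PU: pen up
  -- iteration 4/6 --
  LT 108: heading 324 -> 72
  FD 14.4: (-4.45,-10.233) -> (0,3.462) [heading=72, move]
  PU: pen up
  -- iteration 5/6 --
  LT 108: heading 72 -> 180
  FD 14.4: (0,3.462) -> (-14.4,3.462) [heading=180, move]
  PU: pen up
  -- iteration 6/6 --
  LT 108: heading 180 -> 288
  FD 14.4: (-14.4,3.462) -> (-9.95,-10.233) [heading=288, move]
  PU: pen up
]
LT 128: heading 288 -> 56
Final: pos=(-9.95,-10.233), heading=56, 1 segment(s) drawn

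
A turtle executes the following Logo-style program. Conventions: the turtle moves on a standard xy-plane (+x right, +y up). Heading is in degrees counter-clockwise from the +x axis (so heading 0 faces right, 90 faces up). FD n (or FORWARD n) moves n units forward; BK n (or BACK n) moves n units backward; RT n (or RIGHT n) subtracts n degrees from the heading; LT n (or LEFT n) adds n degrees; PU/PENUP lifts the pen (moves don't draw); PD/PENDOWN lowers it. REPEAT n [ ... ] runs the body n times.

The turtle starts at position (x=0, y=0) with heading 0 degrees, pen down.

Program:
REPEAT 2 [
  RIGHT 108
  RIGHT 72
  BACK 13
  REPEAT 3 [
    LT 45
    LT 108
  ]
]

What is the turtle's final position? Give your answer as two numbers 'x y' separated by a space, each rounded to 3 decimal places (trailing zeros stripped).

Executing turtle program step by step:
Start: pos=(0,0), heading=0, pen down
REPEAT 2 [
  -- iteration 1/2 --
  RT 108: heading 0 -> 252
  RT 72: heading 252 -> 180
  BK 13: (0,0) -> (13,0) [heading=180, draw]
  REPEAT 3 [
    -- iteration 1/3 --
    LT 45: heading 180 -> 225
    LT 108: heading 225 -> 333
    -- iteration 2/3 --
    LT 45: heading 333 -> 18
    LT 108: heading 18 -> 126
    -- iteration 3/3 --
    LT 45: heading 126 -> 171
    LT 108: heading 171 -> 279
  ]
  -- iteration 2/2 --
  RT 108: heading 279 -> 171
  RT 72: heading 171 -> 99
  BK 13: (13,0) -> (15.034,-12.84) [heading=99, draw]
  REPEAT 3 [
    -- iteration 1/3 --
    LT 45: heading 99 -> 144
    LT 108: heading 144 -> 252
    -- iteration 2/3 --
    LT 45: heading 252 -> 297
    LT 108: heading 297 -> 45
    -- iteration 3/3 --
    LT 45: heading 45 -> 90
    LT 108: heading 90 -> 198
  ]
]
Final: pos=(15.034,-12.84), heading=198, 2 segment(s) drawn

Answer: 15.034 -12.84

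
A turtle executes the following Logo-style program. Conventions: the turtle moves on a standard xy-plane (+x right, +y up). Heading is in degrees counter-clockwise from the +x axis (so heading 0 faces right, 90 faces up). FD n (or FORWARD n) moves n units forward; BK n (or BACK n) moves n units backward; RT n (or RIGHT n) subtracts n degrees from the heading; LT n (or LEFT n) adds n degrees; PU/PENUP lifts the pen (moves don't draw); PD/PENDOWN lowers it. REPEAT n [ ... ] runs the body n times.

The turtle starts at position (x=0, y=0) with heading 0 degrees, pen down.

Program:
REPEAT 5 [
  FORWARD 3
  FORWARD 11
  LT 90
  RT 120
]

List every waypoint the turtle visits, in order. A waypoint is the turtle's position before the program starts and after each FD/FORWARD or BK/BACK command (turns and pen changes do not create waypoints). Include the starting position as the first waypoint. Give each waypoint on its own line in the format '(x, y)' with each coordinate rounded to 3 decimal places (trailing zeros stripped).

Executing turtle program step by step:
Start: pos=(0,0), heading=0, pen down
REPEAT 5 [
  -- iteration 1/5 --
  FD 3: (0,0) -> (3,0) [heading=0, draw]
  FD 11: (3,0) -> (14,0) [heading=0, draw]
  LT 90: heading 0 -> 90
  RT 120: heading 90 -> 330
  -- iteration 2/5 --
  FD 3: (14,0) -> (16.598,-1.5) [heading=330, draw]
  FD 11: (16.598,-1.5) -> (26.124,-7) [heading=330, draw]
  LT 90: heading 330 -> 60
  RT 120: heading 60 -> 300
  -- iteration 3/5 --
  FD 3: (26.124,-7) -> (27.624,-9.598) [heading=300, draw]
  FD 11: (27.624,-9.598) -> (33.124,-19.124) [heading=300, draw]
  LT 90: heading 300 -> 30
  RT 120: heading 30 -> 270
  -- iteration 4/5 --
  FD 3: (33.124,-19.124) -> (33.124,-22.124) [heading=270, draw]
  FD 11: (33.124,-22.124) -> (33.124,-33.124) [heading=270, draw]
  LT 90: heading 270 -> 0
  RT 120: heading 0 -> 240
  -- iteration 5/5 --
  FD 3: (33.124,-33.124) -> (31.624,-35.722) [heading=240, draw]
  FD 11: (31.624,-35.722) -> (26.124,-45.249) [heading=240, draw]
  LT 90: heading 240 -> 330
  RT 120: heading 330 -> 210
]
Final: pos=(26.124,-45.249), heading=210, 10 segment(s) drawn
Waypoints (11 total):
(0, 0)
(3, 0)
(14, 0)
(16.598, -1.5)
(26.124, -7)
(27.624, -9.598)
(33.124, -19.124)
(33.124, -22.124)
(33.124, -33.124)
(31.624, -35.722)
(26.124, -45.249)

Answer: (0, 0)
(3, 0)
(14, 0)
(16.598, -1.5)
(26.124, -7)
(27.624, -9.598)
(33.124, -19.124)
(33.124, -22.124)
(33.124, -33.124)
(31.624, -35.722)
(26.124, -45.249)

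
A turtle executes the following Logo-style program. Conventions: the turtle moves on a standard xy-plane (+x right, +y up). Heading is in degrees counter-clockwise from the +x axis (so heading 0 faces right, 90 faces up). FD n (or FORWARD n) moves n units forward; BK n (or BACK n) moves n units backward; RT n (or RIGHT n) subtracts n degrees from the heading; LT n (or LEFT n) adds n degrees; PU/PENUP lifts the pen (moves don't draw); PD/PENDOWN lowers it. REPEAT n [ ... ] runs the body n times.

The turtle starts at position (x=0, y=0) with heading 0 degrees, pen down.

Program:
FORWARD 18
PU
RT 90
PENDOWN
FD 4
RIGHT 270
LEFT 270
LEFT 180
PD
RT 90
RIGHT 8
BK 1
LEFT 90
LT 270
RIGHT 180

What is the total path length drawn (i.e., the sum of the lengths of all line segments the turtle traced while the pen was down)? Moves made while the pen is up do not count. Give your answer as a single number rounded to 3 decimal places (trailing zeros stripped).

Answer: 23

Derivation:
Executing turtle program step by step:
Start: pos=(0,0), heading=0, pen down
FD 18: (0,0) -> (18,0) [heading=0, draw]
PU: pen up
RT 90: heading 0 -> 270
PD: pen down
FD 4: (18,0) -> (18,-4) [heading=270, draw]
RT 270: heading 270 -> 0
LT 270: heading 0 -> 270
LT 180: heading 270 -> 90
PD: pen down
RT 90: heading 90 -> 0
RT 8: heading 0 -> 352
BK 1: (18,-4) -> (17.01,-3.861) [heading=352, draw]
LT 90: heading 352 -> 82
LT 270: heading 82 -> 352
RT 180: heading 352 -> 172
Final: pos=(17.01,-3.861), heading=172, 3 segment(s) drawn

Segment lengths:
  seg 1: (0,0) -> (18,0), length = 18
  seg 2: (18,0) -> (18,-4), length = 4
  seg 3: (18,-4) -> (17.01,-3.861), length = 1
Total = 23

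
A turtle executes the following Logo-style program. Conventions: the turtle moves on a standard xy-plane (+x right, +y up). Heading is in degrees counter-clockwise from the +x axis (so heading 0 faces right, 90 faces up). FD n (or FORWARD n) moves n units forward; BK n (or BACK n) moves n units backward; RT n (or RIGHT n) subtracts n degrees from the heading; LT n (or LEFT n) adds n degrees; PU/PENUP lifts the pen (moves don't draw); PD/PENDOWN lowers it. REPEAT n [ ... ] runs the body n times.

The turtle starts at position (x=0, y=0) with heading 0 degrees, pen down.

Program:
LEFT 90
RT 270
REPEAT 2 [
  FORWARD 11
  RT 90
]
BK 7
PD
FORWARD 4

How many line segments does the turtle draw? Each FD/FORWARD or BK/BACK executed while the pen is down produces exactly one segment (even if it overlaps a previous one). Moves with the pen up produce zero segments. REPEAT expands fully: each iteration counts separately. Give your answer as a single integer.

Answer: 4

Derivation:
Executing turtle program step by step:
Start: pos=(0,0), heading=0, pen down
LT 90: heading 0 -> 90
RT 270: heading 90 -> 180
REPEAT 2 [
  -- iteration 1/2 --
  FD 11: (0,0) -> (-11,0) [heading=180, draw]
  RT 90: heading 180 -> 90
  -- iteration 2/2 --
  FD 11: (-11,0) -> (-11,11) [heading=90, draw]
  RT 90: heading 90 -> 0
]
BK 7: (-11,11) -> (-18,11) [heading=0, draw]
PD: pen down
FD 4: (-18,11) -> (-14,11) [heading=0, draw]
Final: pos=(-14,11), heading=0, 4 segment(s) drawn
Segments drawn: 4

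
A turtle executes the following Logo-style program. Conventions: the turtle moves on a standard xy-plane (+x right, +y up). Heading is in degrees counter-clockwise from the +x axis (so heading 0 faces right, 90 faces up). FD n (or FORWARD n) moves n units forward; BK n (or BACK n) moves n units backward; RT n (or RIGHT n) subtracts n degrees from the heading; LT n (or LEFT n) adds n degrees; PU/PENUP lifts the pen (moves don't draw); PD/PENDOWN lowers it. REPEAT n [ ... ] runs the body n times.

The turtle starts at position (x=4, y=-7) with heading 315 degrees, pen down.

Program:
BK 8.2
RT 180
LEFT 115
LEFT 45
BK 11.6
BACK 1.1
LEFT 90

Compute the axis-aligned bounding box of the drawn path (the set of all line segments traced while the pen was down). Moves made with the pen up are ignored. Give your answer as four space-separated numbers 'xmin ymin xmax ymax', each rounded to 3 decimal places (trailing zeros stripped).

Answer: -7.166 -7 4 10.308

Derivation:
Executing turtle program step by step:
Start: pos=(4,-7), heading=315, pen down
BK 8.2: (4,-7) -> (-1.798,-1.202) [heading=315, draw]
RT 180: heading 315 -> 135
LT 115: heading 135 -> 250
LT 45: heading 250 -> 295
BK 11.6: (-1.798,-1.202) -> (-6.701,9.311) [heading=295, draw]
BK 1.1: (-6.701,9.311) -> (-7.166,10.308) [heading=295, draw]
LT 90: heading 295 -> 25
Final: pos=(-7.166,10.308), heading=25, 3 segment(s) drawn

Segment endpoints: x in {-7.166, -6.701, -1.798, 4}, y in {-7, -1.202, 9.311, 10.308}
xmin=-7.166, ymin=-7, xmax=4, ymax=10.308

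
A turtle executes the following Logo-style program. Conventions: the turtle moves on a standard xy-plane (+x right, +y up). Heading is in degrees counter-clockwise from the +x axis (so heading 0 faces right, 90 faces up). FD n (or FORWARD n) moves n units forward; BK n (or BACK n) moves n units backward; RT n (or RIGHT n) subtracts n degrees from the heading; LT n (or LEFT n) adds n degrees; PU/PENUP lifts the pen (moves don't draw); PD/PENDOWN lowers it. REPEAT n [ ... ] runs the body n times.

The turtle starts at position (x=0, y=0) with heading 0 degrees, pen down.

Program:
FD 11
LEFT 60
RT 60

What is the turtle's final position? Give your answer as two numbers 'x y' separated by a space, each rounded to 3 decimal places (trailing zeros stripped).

Executing turtle program step by step:
Start: pos=(0,0), heading=0, pen down
FD 11: (0,0) -> (11,0) [heading=0, draw]
LT 60: heading 0 -> 60
RT 60: heading 60 -> 0
Final: pos=(11,0), heading=0, 1 segment(s) drawn

Answer: 11 0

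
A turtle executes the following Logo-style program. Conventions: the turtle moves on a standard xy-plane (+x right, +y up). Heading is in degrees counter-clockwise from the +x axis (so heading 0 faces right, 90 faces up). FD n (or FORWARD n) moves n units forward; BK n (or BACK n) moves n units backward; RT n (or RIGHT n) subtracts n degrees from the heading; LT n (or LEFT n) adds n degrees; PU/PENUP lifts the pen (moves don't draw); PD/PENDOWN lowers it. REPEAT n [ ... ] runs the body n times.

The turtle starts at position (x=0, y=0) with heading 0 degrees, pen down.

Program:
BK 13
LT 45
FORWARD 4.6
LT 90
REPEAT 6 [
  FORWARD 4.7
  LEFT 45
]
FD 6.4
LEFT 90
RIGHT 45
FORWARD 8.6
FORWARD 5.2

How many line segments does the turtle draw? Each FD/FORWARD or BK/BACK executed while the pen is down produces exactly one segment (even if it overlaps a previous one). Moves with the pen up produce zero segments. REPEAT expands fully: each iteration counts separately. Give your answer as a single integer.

Answer: 11

Derivation:
Executing turtle program step by step:
Start: pos=(0,0), heading=0, pen down
BK 13: (0,0) -> (-13,0) [heading=0, draw]
LT 45: heading 0 -> 45
FD 4.6: (-13,0) -> (-9.747,3.253) [heading=45, draw]
LT 90: heading 45 -> 135
REPEAT 6 [
  -- iteration 1/6 --
  FD 4.7: (-9.747,3.253) -> (-13.071,6.576) [heading=135, draw]
  LT 45: heading 135 -> 180
  -- iteration 2/6 --
  FD 4.7: (-13.071,6.576) -> (-17.771,6.576) [heading=180, draw]
  LT 45: heading 180 -> 225
  -- iteration 3/6 --
  FD 4.7: (-17.771,6.576) -> (-21.094,3.253) [heading=225, draw]
  LT 45: heading 225 -> 270
  -- iteration 4/6 --
  FD 4.7: (-21.094,3.253) -> (-21.094,-1.447) [heading=270, draw]
  LT 45: heading 270 -> 315
  -- iteration 5/6 --
  FD 4.7: (-21.094,-1.447) -> (-17.771,-4.771) [heading=315, draw]
  LT 45: heading 315 -> 0
  -- iteration 6/6 --
  FD 4.7: (-17.771,-4.771) -> (-13.071,-4.771) [heading=0, draw]
  LT 45: heading 0 -> 45
]
FD 6.4: (-13.071,-4.771) -> (-8.545,-0.245) [heading=45, draw]
LT 90: heading 45 -> 135
RT 45: heading 135 -> 90
FD 8.6: (-8.545,-0.245) -> (-8.545,8.355) [heading=90, draw]
FD 5.2: (-8.545,8.355) -> (-8.545,13.555) [heading=90, draw]
Final: pos=(-8.545,13.555), heading=90, 11 segment(s) drawn
Segments drawn: 11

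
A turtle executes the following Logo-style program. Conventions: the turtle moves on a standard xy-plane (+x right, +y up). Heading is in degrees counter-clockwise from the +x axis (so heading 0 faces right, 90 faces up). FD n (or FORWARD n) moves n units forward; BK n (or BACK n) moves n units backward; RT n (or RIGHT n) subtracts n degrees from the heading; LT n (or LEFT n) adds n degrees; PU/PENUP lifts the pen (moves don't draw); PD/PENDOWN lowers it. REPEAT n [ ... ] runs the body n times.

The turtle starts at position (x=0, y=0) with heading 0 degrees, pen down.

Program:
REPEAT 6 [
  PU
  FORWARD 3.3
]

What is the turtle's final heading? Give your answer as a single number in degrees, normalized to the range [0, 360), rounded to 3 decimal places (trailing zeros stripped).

Executing turtle program step by step:
Start: pos=(0,0), heading=0, pen down
REPEAT 6 [
  -- iteration 1/6 --
  PU: pen up
  FD 3.3: (0,0) -> (3.3,0) [heading=0, move]
  -- iteration 2/6 --
  PU: pen up
  FD 3.3: (3.3,0) -> (6.6,0) [heading=0, move]
  -- iteration 3/6 --
  PU: pen up
  FD 3.3: (6.6,0) -> (9.9,0) [heading=0, move]
  -- iteration 4/6 --
  PU: pen up
  FD 3.3: (9.9,0) -> (13.2,0) [heading=0, move]
  -- iteration 5/6 --
  PU: pen up
  FD 3.3: (13.2,0) -> (16.5,0) [heading=0, move]
  -- iteration 6/6 --
  PU: pen up
  FD 3.3: (16.5,0) -> (19.8,0) [heading=0, move]
]
Final: pos=(19.8,0), heading=0, 0 segment(s) drawn

Answer: 0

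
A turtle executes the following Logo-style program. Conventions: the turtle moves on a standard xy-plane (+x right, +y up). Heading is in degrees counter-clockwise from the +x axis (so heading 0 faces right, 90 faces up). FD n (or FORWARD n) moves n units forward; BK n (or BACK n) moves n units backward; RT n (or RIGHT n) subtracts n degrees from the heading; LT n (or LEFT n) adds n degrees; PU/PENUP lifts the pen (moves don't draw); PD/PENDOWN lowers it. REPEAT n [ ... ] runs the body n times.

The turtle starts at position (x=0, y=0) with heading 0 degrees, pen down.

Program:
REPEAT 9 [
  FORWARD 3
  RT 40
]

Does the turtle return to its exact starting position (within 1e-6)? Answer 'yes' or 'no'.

Answer: yes

Derivation:
Executing turtle program step by step:
Start: pos=(0,0), heading=0, pen down
REPEAT 9 [
  -- iteration 1/9 --
  FD 3: (0,0) -> (3,0) [heading=0, draw]
  RT 40: heading 0 -> 320
  -- iteration 2/9 --
  FD 3: (3,0) -> (5.298,-1.928) [heading=320, draw]
  RT 40: heading 320 -> 280
  -- iteration 3/9 --
  FD 3: (5.298,-1.928) -> (5.819,-4.883) [heading=280, draw]
  RT 40: heading 280 -> 240
  -- iteration 4/9 --
  FD 3: (5.819,-4.883) -> (4.319,-7.481) [heading=240, draw]
  RT 40: heading 240 -> 200
  -- iteration 5/9 --
  FD 3: (4.319,-7.481) -> (1.5,-8.507) [heading=200, draw]
  RT 40: heading 200 -> 160
  -- iteration 6/9 --
  FD 3: (1.5,-8.507) -> (-1.319,-7.481) [heading=160, draw]
  RT 40: heading 160 -> 120
  -- iteration 7/9 --
  FD 3: (-1.319,-7.481) -> (-2.819,-4.883) [heading=120, draw]
  RT 40: heading 120 -> 80
  -- iteration 8/9 --
  FD 3: (-2.819,-4.883) -> (-2.298,-1.928) [heading=80, draw]
  RT 40: heading 80 -> 40
  -- iteration 9/9 --
  FD 3: (-2.298,-1.928) -> (0,0) [heading=40, draw]
  RT 40: heading 40 -> 0
]
Final: pos=(0,0), heading=0, 9 segment(s) drawn

Start position: (0, 0)
Final position: (0, 0)
Distance = 0; < 1e-6 -> CLOSED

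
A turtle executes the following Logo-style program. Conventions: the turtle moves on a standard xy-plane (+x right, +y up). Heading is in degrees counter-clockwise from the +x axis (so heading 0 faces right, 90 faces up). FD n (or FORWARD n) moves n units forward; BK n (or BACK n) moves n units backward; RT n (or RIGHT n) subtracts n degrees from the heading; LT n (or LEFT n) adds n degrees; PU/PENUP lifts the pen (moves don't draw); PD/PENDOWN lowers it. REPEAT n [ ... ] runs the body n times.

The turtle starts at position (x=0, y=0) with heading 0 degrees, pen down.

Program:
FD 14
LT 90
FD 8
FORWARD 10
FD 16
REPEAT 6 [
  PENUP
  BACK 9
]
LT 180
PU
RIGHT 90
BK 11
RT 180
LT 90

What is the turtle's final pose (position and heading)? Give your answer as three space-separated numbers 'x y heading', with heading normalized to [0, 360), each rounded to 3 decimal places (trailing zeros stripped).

Executing turtle program step by step:
Start: pos=(0,0), heading=0, pen down
FD 14: (0,0) -> (14,0) [heading=0, draw]
LT 90: heading 0 -> 90
FD 8: (14,0) -> (14,8) [heading=90, draw]
FD 10: (14,8) -> (14,18) [heading=90, draw]
FD 16: (14,18) -> (14,34) [heading=90, draw]
REPEAT 6 [
  -- iteration 1/6 --
  PU: pen up
  BK 9: (14,34) -> (14,25) [heading=90, move]
  -- iteration 2/6 --
  PU: pen up
  BK 9: (14,25) -> (14,16) [heading=90, move]
  -- iteration 3/6 --
  PU: pen up
  BK 9: (14,16) -> (14,7) [heading=90, move]
  -- iteration 4/6 --
  PU: pen up
  BK 9: (14,7) -> (14,-2) [heading=90, move]
  -- iteration 5/6 --
  PU: pen up
  BK 9: (14,-2) -> (14,-11) [heading=90, move]
  -- iteration 6/6 --
  PU: pen up
  BK 9: (14,-11) -> (14,-20) [heading=90, move]
]
LT 180: heading 90 -> 270
PU: pen up
RT 90: heading 270 -> 180
BK 11: (14,-20) -> (25,-20) [heading=180, move]
RT 180: heading 180 -> 0
LT 90: heading 0 -> 90
Final: pos=(25,-20), heading=90, 4 segment(s) drawn

Answer: 25 -20 90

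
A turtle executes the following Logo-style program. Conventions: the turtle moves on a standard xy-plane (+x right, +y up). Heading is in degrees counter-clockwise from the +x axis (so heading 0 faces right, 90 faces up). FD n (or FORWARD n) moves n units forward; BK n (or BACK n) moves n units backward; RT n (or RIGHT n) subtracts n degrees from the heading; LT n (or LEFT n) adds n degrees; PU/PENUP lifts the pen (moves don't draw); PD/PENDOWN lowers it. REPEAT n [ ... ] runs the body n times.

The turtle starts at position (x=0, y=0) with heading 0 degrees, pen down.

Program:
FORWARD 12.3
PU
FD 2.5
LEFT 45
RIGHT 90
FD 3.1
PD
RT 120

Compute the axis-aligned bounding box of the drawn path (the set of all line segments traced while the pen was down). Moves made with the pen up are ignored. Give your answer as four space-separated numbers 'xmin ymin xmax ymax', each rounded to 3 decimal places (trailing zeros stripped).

Answer: 0 0 12.3 0

Derivation:
Executing turtle program step by step:
Start: pos=(0,0), heading=0, pen down
FD 12.3: (0,0) -> (12.3,0) [heading=0, draw]
PU: pen up
FD 2.5: (12.3,0) -> (14.8,0) [heading=0, move]
LT 45: heading 0 -> 45
RT 90: heading 45 -> 315
FD 3.1: (14.8,0) -> (16.992,-2.192) [heading=315, move]
PD: pen down
RT 120: heading 315 -> 195
Final: pos=(16.992,-2.192), heading=195, 1 segment(s) drawn

Segment endpoints: x in {0, 12.3}, y in {0}
xmin=0, ymin=0, xmax=12.3, ymax=0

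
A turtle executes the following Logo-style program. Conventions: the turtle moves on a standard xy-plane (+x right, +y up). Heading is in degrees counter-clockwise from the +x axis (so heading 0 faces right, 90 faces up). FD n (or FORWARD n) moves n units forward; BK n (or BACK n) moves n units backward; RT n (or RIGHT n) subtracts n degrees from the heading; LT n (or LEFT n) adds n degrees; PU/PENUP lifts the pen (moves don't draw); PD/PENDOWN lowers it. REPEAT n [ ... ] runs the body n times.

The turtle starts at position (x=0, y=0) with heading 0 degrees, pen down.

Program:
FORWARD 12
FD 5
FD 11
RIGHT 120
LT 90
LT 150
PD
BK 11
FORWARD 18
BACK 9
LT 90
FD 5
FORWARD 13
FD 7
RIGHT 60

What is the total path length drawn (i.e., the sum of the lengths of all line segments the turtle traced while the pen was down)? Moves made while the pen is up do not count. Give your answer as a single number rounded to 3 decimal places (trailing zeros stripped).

Executing turtle program step by step:
Start: pos=(0,0), heading=0, pen down
FD 12: (0,0) -> (12,0) [heading=0, draw]
FD 5: (12,0) -> (17,0) [heading=0, draw]
FD 11: (17,0) -> (28,0) [heading=0, draw]
RT 120: heading 0 -> 240
LT 90: heading 240 -> 330
LT 150: heading 330 -> 120
PD: pen down
BK 11: (28,0) -> (33.5,-9.526) [heading=120, draw]
FD 18: (33.5,-9.526) -> (24.5,6.062) [heading=120, draw]
BK 9: (24.5,6.062) -> (29,-1.732) [heading=120, draw]
LT 90: heading 120 -> 210
FD 5: (29,-1.732) -> (24.67,-4.232) [heading=210, draw]
FD 13: (24.67,-4.232) -> (13.412,-10.732) [heading=210, draw]
FD 7: (13.412,-10.732) -> (7.349,-14.232) [heading=210, draw]
RT 60: heading 210 -> 150
Final: pos=(7.349,-14.232), heading=150, 9 segment(s) drawn

Segment lengths:
  seg 1: (0,0) -> (12,0), length = 12
  seg 2: (12,0) -> (17,0), length = 5
  seg 3: (17,0) -> (28,0), length = 11
  seg 4: (28,0) -> (33.5,-9.526), length = 11
  seg 5: (33.5,-9.526) -> (24.5,6.062), length = 18
  seg 6: (24.5,6.062) -> (29,-1.732), length = 9
  seg 7: (29,-1.732) -> (24.67,-4.232), length = 5
  seg 8: (24.67,-4.232) -> (13.412,-10.732), length = 13
  seg 9: (13.412,-10.732) -> (7.349,-14.232), length = 7
Total = 91

Answer: 91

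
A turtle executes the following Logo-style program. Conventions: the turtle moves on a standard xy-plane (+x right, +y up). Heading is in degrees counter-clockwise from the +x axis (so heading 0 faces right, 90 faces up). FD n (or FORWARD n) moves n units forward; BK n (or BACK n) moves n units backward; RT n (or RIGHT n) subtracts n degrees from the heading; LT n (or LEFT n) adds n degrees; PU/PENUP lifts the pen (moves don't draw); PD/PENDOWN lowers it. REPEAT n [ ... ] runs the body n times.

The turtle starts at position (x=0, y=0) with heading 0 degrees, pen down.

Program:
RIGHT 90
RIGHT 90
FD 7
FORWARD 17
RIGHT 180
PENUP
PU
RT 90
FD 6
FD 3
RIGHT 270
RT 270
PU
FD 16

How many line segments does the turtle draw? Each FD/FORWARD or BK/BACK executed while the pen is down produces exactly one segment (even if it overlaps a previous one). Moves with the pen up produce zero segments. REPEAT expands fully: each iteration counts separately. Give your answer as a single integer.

Executing turtle program step by step:
Start: pos=(0,0), heading=0, pen down
RT 90: heading 0 -> 270
RT 90: heading 270 -> 180
FD 7: (0,0) -> (-7,0) [heading=180, draw]
FD 17: (-7,0) -> (-24,0) [heading=180, draw]
RT 180: heading 180 -> 0
PU: pen up
PU: pen up
RT 90: heading 0 -> 270
FD 6: (-24,0) -> (-24,-6) [heading=270, move]
FD 3: (-24,-6) -> (-24,-9) [heading=270, move]
RT 270: heading 270 -> 0
RT 270: heading 0 -> 90
PU: pen up
FD 16: (-24,-9) -> (-24,7) [heading=90, move]
Final: pos=(-24,7), heading=90, 2 segment(s) drawn
Segments drawn: 2

Answer: 2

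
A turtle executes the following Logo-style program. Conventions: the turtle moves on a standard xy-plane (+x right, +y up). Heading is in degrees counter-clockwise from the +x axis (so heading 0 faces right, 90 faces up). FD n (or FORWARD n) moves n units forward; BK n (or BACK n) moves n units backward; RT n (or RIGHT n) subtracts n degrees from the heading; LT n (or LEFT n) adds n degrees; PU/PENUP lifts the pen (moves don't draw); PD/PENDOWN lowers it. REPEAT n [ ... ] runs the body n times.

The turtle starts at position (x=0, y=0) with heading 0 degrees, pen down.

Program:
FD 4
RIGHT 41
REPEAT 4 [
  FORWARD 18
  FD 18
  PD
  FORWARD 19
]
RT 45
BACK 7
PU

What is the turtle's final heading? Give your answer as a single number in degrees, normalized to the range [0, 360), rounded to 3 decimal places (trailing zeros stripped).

Answer: 274

Derivation:
Executing turtle program step by step:
Start: pos=(0,0), heading=0, pen down
FD 4: (0,0) -> (4,0) [heading=0, draw]
RT 41: heading 0 -> 319
REPEAT 4 [
  -- iteration 1/4 --
  FD 18: (4,0) -> (17.585,-11.809) [heading=319, draw]
  FD 18: (17.585,-11.809) -> (31.17,-23.618) [heading=319, draw]
  PD: pen down
  FD 19: (31.17,-23.618) -> (45.509,-36.083) [heading=319, draw]
  -- iteration 2/4 --
  FD 18: (45.509,-36.083) -> (59.094,-47.892) [heading=319, draw]
  FD 18: (59.094,-47.892) -> (72.679,-59.701) [heading=319, draw]
  PD: pen down
  FD 19: (72.679,-59.701) -> (87.018,-72.166) [heading=319, draw]
  -- iteration 3/4 --
  FD 18: (87.018,-72.166) -> (100.603,-83.976) [heading=319, draw]
  FD 18: (100.603,-83.976) -> (114.188,-95.785) [heading=319, draw]
  PD: pen down
  FD 19: (114.188,-95.785) -> (128.527,-108.25) [heading=319, draw]
  -- iteration 4/4 --
  FD 18: (128.527,-108.25) -> (142.112,-120.059) [heading=319, draw]
  FD 18: (142.112,-120.059) -> (155.697,-131.868) [heading=319, draw]
  PD: pen down
  FD 19: (155.697,-131.868) -> (170.036,-144.333) [heading=319, draw]
]
RT 45: heading 319 -> 274
BK 7: (170.036,-144.333) -> (169.548,-137.35) [heading=274, draw]
PU: pen up
Final: pos=(169.548,-137.35), heading=274, 14 segment(s) drawn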